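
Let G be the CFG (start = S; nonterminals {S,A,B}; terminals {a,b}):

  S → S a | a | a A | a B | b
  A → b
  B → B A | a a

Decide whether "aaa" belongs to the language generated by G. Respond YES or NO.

CNF form of G:
  S -> S T0 | T0 A | T0 B | a | b
  A -> b
  B -> B A | T0 T0
  T0 -> a

Fill CYK table bottom-up:
  [0..0]={S,T0}  "a"  orig:{S}
  [1..1]={S,T0}  "a"  orig:{S}
  [2..2]={S,T0}  "a"  orig:{S}
  [0..1]={B,S}  "aa"
  [1..2]={B,S}  "aa"
  [0..2]={S}  "aaa"

S ∈ T[0,2] ⇒ YES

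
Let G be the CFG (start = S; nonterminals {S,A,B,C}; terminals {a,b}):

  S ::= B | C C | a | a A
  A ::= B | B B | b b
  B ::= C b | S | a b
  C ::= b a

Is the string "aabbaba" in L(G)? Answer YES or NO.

Convert to CNF:
  S -> C C | C T0 | T1 A | T1 T0 | a
  A -> B B | C C | C T0 | T0 T0 | T1 A | T1 T0 | a
  B -> C C | C T0 | T1 A | T1 T0 | a
  C -> T0 T1
  T0 -> b
  T1 -> a

Fill CYK table bottom-up:
  T[0,0] 'a' = {A,B,S,T1}  orig:{A,B,S}
  T[1,1] 'a' = {A,B,S,T1}  orig:{A,B,S}
  T[2,2] 'b' = {T0}  orig:{}
  T[3,3] 'b' = {T0}  orig:{}
  T[4,4] 'a' = {A,B,S,T1}  orig:{A,B,S}
  T[5,5] 'b' = {T0}  orig:{}
  T[6,6] 'a' = {A,B,S,T1}  orig:{A,B,S}
  T[0,1] 'aa' = {A,B,S}
  T[1,2] 'ab' = {A,B,S}
  T[2,3] 'bb' = {A}
  T[3,4] 'ba' = {C}
  T[4,5] 'ab' = {A,B,S}
  T[5,6] 'ba' = {C}
  T[0,2] 'aab' = {A,B,S}
  T[1,3] 'abb' = {A,B,S}
  T[2,4] 'bba' = ∅
  T[3,5] 'bab' = {A,B,S}
  T[4,6] 'aba' = {A}
  T[0,3] 'aabb' = {A,B,S}
  T[1,4] 'abba' = {A}
  T[2,5] 'bbab' = ∅
  T[3,6] 'baba' = {A,B,S}
  T[0,4] 'aabba' = {A,B,S}
  T[1,5] 'abbab' = {A}
  T[2,6] 'bbaba' = ∅
  T[0,5] 'aabbab' = {A,B,S}
  T[1,6] 'abbaba' = {A}
  T[0,6] 'aabbaba' = {A,B,S}

S ∈ T[0,6] ⇒ YES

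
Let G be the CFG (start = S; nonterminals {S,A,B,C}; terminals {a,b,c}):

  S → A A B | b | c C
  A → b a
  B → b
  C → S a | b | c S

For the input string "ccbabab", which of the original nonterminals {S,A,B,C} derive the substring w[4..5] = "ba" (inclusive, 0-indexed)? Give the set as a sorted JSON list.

Convert to CNF:
  S -> A X3 | T2 C | b
  A -> T0 T1
  B -> b
  C -> S T1 | T2 S | b
  T0 -> b
  T1 -> a
  T2 -> c
  X3 -> A B

CYK table (by increasing span) — only the sub-triangle for w[4..5]:
  cell(4,4) b: {B,C,S,T0}  orig:{B,C,S}
  cell(5,5) a: {T1}  orig:{}
  cell(4,5) ba: {A,C}

Original NTs in T[4,5] deriving "ba": ["A", "C"]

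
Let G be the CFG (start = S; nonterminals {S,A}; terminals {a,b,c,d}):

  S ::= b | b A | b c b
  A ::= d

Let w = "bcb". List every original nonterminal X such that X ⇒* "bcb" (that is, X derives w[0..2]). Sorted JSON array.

Convert to CNF:
  S -> T0 A | T0 X2 | b
  A -> d
  T0 -> b
  T1 -> c
  X2 -> T1 T0

CYK table (by increasing span) (cells [i..j] with 0 ≤ i ≤ j ≤ 2 only):
  T[0,0] 'b' = {S,T0}  orig:{S}
  T[1,1] 'c' = {T1}  orig:{}
  T[2,2] 'b' = {S,T0}  orig:{S}
  T[0,1] 'bc' = ∅
  T[1,2] 'cb' = {X2}  orig:{}
  T[0,2] 'bcb' = {S}

Original NTs in T[0,2] deriving "bcb": ["S"]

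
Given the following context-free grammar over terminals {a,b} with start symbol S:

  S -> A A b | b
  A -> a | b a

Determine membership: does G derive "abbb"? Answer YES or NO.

CNF form of G:
  S -> A X2 | b
  A -> T0 T1 | a
  T0 -> b
  T1 -> a
  X2 -> A T0

CYK fill:
  cell(0,0) a: {A,T1}  orig:{A}
  cell(1,1) b: {S,T0}  orig:{S}
  cell(2,2) b: {S,T0}  orig:{S}
  cell(3,3) b: {S,T0}  orig:{S}
  cell(0,1) ab: {X2}  orig:{}
  cell(1,2) bb: ∅
  cell(2,3) bb: ∅
  cell(0,2) abb: ∅
  cell(1,3) bbb: ∅
  cell(0,3) abbb: ∅

S ∉ T[0,3] ⇒ NO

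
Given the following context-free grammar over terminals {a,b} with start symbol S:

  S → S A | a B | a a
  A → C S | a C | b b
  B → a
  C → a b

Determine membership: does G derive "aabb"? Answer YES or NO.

CNF form of G:
  S -> S A | T0 B | T0 T0
  A -> C S | T0 C | T1 T1
  B -> a
  C -> T0 T1
  T0 -> a
  T1 -> b

CYK table (by increasing span):
  cell(0,0) a: {B,T0}  orig:{B}
  cell(1,1) a: {B,T0}  orig:{B}
  cell(2,2) b: {T1}  orig:{}
  cell(3,3) b: {T1}  orig:{}
  cell(0,1) aa: {S}
  cell(1,2) ab: {C}
  cell(2,3) bb: {A}
  cell(0,2) aab: {A}
  cell(1,3) abb: ∅
  cell(0,3) aabb: {S}

S ∈ T[0,3] ⇒ YES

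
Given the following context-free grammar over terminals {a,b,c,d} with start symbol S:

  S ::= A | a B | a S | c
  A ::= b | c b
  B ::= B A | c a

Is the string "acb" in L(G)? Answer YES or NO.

Convert to CNF:
  S -> T0 T1 | T2 B | T2 S | b | c
  A -> T0 T1 | b
  B -> B A | T0 T2
  T0 -> c
  T1 -> b
  T2 -> a

CYK table (by increasing span):
  [0..0]={T2}  "a"  orig:{}
  [1..1]={S,T0}  "c"  orig:{S}
  [2..2]={A,S,T1}  "b"  orig:{A,S}
  [0..1]={S}  "ac"
  [1..2]={A,S}  "cb"
  [0..2]={S}  "acb"

S ∈ T[0,2] ⇒ YES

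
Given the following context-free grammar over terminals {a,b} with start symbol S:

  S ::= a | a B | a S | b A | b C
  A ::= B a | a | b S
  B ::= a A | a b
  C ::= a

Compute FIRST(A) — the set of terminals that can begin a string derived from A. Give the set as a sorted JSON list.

FIRST sets, iterate to fixpoint:
round 1:
  A via A→a: +{a}
  A via A→b S: +{b}
  B via B→a A: +{a}
  C via C→a: +{a}
  S via S→a: +{a}
  S via S→b A: +{b}
  FIRST[S]={a,b}  FIRST[A]={a,b}  FIRST[B]={a}  FIRST[C]={a}
round 2: done
  FIRST[S]={a,b}  FIRST[A]={a,b}  FIRST[B]={a}  FIRST[C]={a}

FIRST(A) = ["a", "b"]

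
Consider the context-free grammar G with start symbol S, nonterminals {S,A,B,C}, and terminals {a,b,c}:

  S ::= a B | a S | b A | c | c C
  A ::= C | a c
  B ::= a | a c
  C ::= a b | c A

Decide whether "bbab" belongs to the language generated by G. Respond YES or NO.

Convert to CNF:
  S -> T0 B | T0 S | T1 A | T2 C | c
  A -> T0 T1 | T0 T2 | T2 A
  B -> T0 T2 | a
  C -> T0 T1 | T2 A
  T0 -> a
  T1 -> b
  T2 -> c

CYK fill:
  [0..0]={T1}  "b"  orig:{}
  [1..1]={T1}  "b"  orig:{}
  [2..2]={B,T0}  "a"  orig:{B}
  [3..3]={T1}  "b"  orig:{}
  [0..1]=∅  "bb"
  [1..2]=∅  "ba"
  [2..3]={A,C}  "ab"
  [0..2]=∅  "bba"
  [1..3]={S}  "bab"
  [0..3]=∅  "bbab"

S ∉ T[0,3] ⇒ NO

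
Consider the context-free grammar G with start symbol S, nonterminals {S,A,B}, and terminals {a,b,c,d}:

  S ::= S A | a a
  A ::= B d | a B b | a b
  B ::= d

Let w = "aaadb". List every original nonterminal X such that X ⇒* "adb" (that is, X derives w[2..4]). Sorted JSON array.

Convert to CNF:
  S -> S A | T1 T1
  A -> B T0 | T1 T2 | T1 X3
  B -> d
  T0 -> d
  T1 -> a
  T2 -> b
  X3 -> B T2

Fill CYK table bottom-up, restricted to cells inside w[2..4]:
  T[2,2] 'a' = {T1}  orig:{}
  T[3,3] 'd' = {B,T0}  orig:{B}
  T[4,4] 'b' = {T2}  orig:{}
  T[2,3] 'ad' = ∅
  T[3,4] 'db' = {X3}  orig:{}
  T[2,4] 'adb' = {A}

Original NTs in T[2,4] deriving "adb": ["A"]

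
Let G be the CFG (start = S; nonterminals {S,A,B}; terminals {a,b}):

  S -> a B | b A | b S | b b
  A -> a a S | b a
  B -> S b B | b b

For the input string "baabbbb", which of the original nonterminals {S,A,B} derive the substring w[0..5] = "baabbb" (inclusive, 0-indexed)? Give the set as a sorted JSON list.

Convert to CNF:
  S -> T0 B | T1 A | T1 S | T1 T1
  A -> T0 X2 | T1 T0
  B -> S X3 | T1 T1
  T0 -> a
  T1 -> b
  X2 -> T0 S
  X3 -> T1 B

Fill CYK table bottom-up (cells [i..j] with 0 ≤ i ≤ j ≤ 5 only):
  [0..0]={T1}  "b"  orig:{}
  [1..1]={T0}  "a"  orig:{}
  [2..2]={T0}  "a"  orig:{}
  [3..3]={T1}  "b"  orig:{}
  [4..4]={T1}  "b"  orig:{}
  [5..5]={T1}  "b"  orig:{}
  [0..1]={A}  "ba"
  [1..2]=∅  "aa"
  [2..3]=∅  "ab"
  [3..4]={B,S}  "bb"
  [4..5]={B,S}  "bb"
  [0..2]=∅  "baa"
  [1..3]=∅  "aab"
  [2..4]={S,X2}  "abb"  orig:{S}
  [3..5]={S,X3}  "bbb"  orig:{S}
  [0..3]=∅  "baab"
  [1..4]={A,X2}  "aabb"  orig:{A}
  [2..5]={X2}  "abbb"  orig:{}
  [0..4]={S}  "baabb"
  [1..5]={A}  "aabbb"
  [0..5]={S}  "baabbb"

Original NTs in T[0,5] deriving "baabbb": ["S"]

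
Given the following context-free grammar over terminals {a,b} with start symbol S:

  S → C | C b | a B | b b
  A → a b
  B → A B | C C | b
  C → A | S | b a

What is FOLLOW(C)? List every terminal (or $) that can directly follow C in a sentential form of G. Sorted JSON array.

Compute FIRST by fixpoint:
iter 1:
  A via A→a b: +{a}
  B via B→A B: +{a}
  B via B→b: +{b}
  C via C→A: +{a}
  C via C→b a: +{b}
  S via S→C: +{a,b}
  FIRST(S)={a,b}  FIRST(A)={a}  FIRST(B)={a,b}  FIRST(C)={a,b}
iter 2: — fixpoint
  FIRST(S)={a,b}  FIRST(A)={a}  FIRST(B)={a,b}  FIRST(C)={a,b}

Compute FOLLOW by fixpoint:
seed FOLLOW(S) with $
iter 1:
  B→A B: FOLLOW(A) ⊇ FIRST(B) = {a,b}; new: +{a,b}
  B→C C: FOLLOW(C) ⊇ FIRST(C) = {a,b}; new: +{a,b}
  C→S: FOLLOW(S) ⊇ FOLLOW(C) ⊇ {a,b}; new: +{a,b}
  S→C: FOLLOW(C) ⊇ FOLLOW(S) ⊇ {$,a,b}; new: +{$}
  S→a B: FOLLOW(B) ⊇ FOLLOW(S) ⊇ {$,a,b}; new: +{$,a,b}
  FOLLOW[S]={$,a,b}  FOLLOW[A]={a,b}  FOLLOW[B]={$,a,b}  FOLLOW[C]={$,a,b}
iter 2:
  C→A: FOLLOW(A) ⊇ FOLLOW(C) ⊇ {$,a,b}; new: +{$}
  FOLLOW[S]={$,a,b}  FOLLOW[A]={$,a,b}  FOLLOW[B]={$,a,b}  FOLLOW[C]={$,a,b}
iter 3: done
  FOLLOW[S]={$,a,b}  FOLLOW[A]={$,a,b}  FOLLOW[B]={$,a,b}  FOLLOW[C]={$,a,b}

FOLLOW(C) = ["$", "a", "b"]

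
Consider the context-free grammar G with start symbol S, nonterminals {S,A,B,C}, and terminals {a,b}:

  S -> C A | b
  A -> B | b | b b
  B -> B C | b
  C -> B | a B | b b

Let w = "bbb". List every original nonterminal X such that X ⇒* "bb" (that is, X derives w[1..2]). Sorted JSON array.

Convert to CNF:
  S -> C A | b
  A -> B C | T0 T0 | b
  B -> B C | b
  C -> B C | T0 T0 | T1 B | b
  T0 -> b
  T1 -> a

CYK fill, restricted to cells inside w[1..2]:
  cell(1,1) b: {A,B,C,S,T0}  orig:{A,B,C,S}
  cell(2,2) b: {A,B,C,S,T0}  orig:{A,B,C,S}
  cell(1,2) bb: {A,B,C,S}

Original NTs in T[1,2] deriving "bb": ["A", "B", "C", "S"]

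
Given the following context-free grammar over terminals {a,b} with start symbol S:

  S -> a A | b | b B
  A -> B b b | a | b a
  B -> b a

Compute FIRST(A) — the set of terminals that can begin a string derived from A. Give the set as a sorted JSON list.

Compute FIRST by fixpoint:
pass 1:
  A via A→a: +{a}
  A via A→b a: +{b}
  B via B→b a: +{b}
  S via S→a A: +{a}
  S via S→b: +{b}
  FIRST[S]={a,b}  FIRST[A]={a,b}  FIRST[B]={b}
pass 2: (stable)
  FIRST[S]={a,b}  FIRST[A]={a,b}  FIRST[B]={b}

FIRST(A) = ["a", "b"]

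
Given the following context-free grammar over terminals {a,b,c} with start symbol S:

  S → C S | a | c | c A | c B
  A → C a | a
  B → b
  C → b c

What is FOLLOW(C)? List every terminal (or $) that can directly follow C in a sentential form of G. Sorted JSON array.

FIRST sets, iterate to fixpoint:
round 1:
  A via A→a: +{a}
  B via B→b: +{b}
  C via C→b c: +{b}
  S via S→C S: +{b}
  S via S→a: +{a}
  S via S→c: +{c}
  FIRST(S)={a,b,c}  FIRST(A)={a}  FIRST(B)={b}  FIRST(C)={b}
round 2:
  A via A→C a: +{b}
  FIRST(S)={a,b,c}  FIRST(A)={a,b}  FIRST(B)={b}  FIRST(C)={b}
round 3: — fixpoint
  FIRST(S)={a,b,c}  FIRST(A)={a,b}  FIRST(B)={b}  FIRST(C)={b}

Compute FOLLOW by fixpoint:
seed FOLLOW(S) with $
iter 1:
  A→C a: FOLLOW(C) ⊇ FIRST(a) = {a}; new: +{a}
  S→C S: FOLLOW(C) ⊇ FIRST(S) = {a,b,c}; new: +{b,c}
  S→c A: FOLLOW(A) ⊇ FOLLOW(S) ⊇ {$}; new: +{$}
  S→c B: FOLLOW(B) ⊇ FOLLOW(S) ⊇ {$}; new: +{$}
  FOLLOW(S)={$}  FOLLOW(A)={$}  FOLLOW(B)={$}  FOLLOW(C)={a,b,c}
iter 2: (stable)
  FOLLOW(S)={$}  FOLLOW(A)={$}  FOLLOW(B)={$}  FOLLOW(C)={a,b,c}

FOLLOW(C) = ["a", "b", "c"]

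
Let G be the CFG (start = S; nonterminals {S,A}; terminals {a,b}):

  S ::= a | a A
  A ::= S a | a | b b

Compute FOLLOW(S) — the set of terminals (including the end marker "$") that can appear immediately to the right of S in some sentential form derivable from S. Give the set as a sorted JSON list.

FIRST sets, iterate to fixpoint:
pass 1:
  A via A→a: +{a}
  A via A→b b: +{b}
  S via S→a: +{a}
  S: {a}  A: {a,b}
pass 2: (stable)
  S: {a}  A: {a,b}

FOLLOW sets:
FOLLOW(S) := {$}
pass 1:
  A→S a: FOLLOW(S) ⊇ FIRST(a) = {a}; new: +{a}
  S→a A: FOLLOW(A) ⊇ FOLLOW(S) ⊇ {$,a}; new: +{$,a}
  S: {$,a}  A: {$,a}
pass 2: (stable)
  S: {$,a}  A: {$,a}

FOLLOW(S) = ["$", "a"]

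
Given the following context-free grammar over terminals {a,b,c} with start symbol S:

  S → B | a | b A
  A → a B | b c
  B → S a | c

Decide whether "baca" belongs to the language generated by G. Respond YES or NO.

Convert to CNF:
  S -> S T0 | T1 A | a | c
  A -> T0 B | T1 T2
  B -> S T0 | c
  T0 -> a
  T1 -> b
  T2 -> c

CYK table (by increasing span):
  T[0,0] 'b' = {T1}  orig:{}
  T[1,1] 'a' = {S,T0}  orig:{S}
  T[2,2] 'c' = {B,S,T2}  orig:{B,S}
  T[3,3] 'a' = {S,T0}  orig:{S}
  T[0,1] 'ba' = ∅
  T[1,2] 'ac' = {A}
  T[2,3] 'ca' = {B,S}
  T[0,2] 'bac' = {S}
  T[1,3] 'aca' = {A}
  T[0,3] 'baca' = {B,S}

S ∈ T[0,3] ⇒ YES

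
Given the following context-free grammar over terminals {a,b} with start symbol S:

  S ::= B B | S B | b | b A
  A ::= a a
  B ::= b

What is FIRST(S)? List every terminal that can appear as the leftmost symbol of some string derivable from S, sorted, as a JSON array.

FIRST iteration:
round 1:
  A via A→a a: +{a}
  B via B→b: +{b}
  S via S→B B: +{b}
  FIRST[S]={b}  FIRST[A]={a}  FIRST[B]={b}
round 2: — fixpoint
  FIRST[S]={b}  FIRST[A]={a}  FIRST[B]={b}

FIRST(S) = ["b"]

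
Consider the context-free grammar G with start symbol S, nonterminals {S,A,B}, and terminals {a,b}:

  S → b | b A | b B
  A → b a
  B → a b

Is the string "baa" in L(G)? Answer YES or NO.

Convert to CNF:
  S -> T0 A | T0 B | b
  A -> T0 T1
  B -> T1 T0
  T0 -> b
  T1 -> a

CYK table (by increasing span):
  cell(0,0) b: {S,T0}  orig:{S}
  cell(1,1) a: {T1}  orig:{}
  cell(2,2) a: {T1}  orig:{}
  cell(0,1) ba: {A}
  cell(1,2) aa: ∅
  cell(0,2) baa: ∅

S ∉ T[0,2] ⇒ NO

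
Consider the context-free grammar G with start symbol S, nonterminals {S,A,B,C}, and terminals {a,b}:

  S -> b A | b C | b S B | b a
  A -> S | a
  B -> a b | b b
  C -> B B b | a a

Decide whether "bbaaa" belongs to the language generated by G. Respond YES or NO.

CNF form of G:
  S -> T0 A | T0 C | T0 T1 | T0 X4
  A -> T0 A | T0 C | T0 T1 | T0 X2 | a
  B -> T0 T0 | T1 T0
  C -> B X3 | T1 T1
  T0 -> b
  T1 -> a
  X2 -> S B
  X3 -> B T0
  X4 -> S B

CYK fill:
  [0..0]={T0}  "b"  orig:{}
  [1..1]={T0}  "b"  orig:{}
  [2..2]={A,T1}  "a"  orig:{A}
  [3..3]={A,T1}  "a"  orig:{A}
  [4..4]={A,T1}  "a"  orig:{A}
  [0..1]={B}  "bb"
  [1..2]={A,S}  "ba"
  [2..3]={C}  "aa"
  [3..4]={C}  "aa"
  [0..2]={A,S}  "bba"
  [1..3]={A,S}  "baa"
  [2..4]=∅  "aaa"
  [0..3]={A,S}  "bbaa"
  [1..4]=∅  "baaa"
  [0..4]=∅  "bbaaa"

S ∉ T[0,4] ⇒ NO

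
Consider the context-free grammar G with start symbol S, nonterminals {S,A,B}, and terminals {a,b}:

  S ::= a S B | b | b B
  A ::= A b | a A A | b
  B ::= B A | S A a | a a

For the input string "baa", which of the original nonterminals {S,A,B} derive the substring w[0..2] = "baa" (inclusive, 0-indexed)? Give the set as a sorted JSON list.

CNF form of G:
  S -> T0 B | T1 X4 | b
  A -> A T0 | T1 X2 | b
  B -> B A | S X3 | T1 T1
  T0 -> b
  T1 -> a
  X2 -> A A
  X3 -> A T1
  X4 -> S B

Fill CYK table bottom-up (cells [i..j] with 0 ≤ i ≤ j ≤ 2 only):
  [0..0]={A,S,T0}  "b"  orig:{A,S}
  [1..1]={T1}  "a"  orig:{}
  [2..2]={T1}  "a"  orig:{}
  [0..1]={X3}  "ba"  orig:{}
  [1..2]={B}  "aa"
  [0..2]={S,X4}  "baa"  orig:{S}

Original NTs in T[0,2] deriving "baa": ["S"]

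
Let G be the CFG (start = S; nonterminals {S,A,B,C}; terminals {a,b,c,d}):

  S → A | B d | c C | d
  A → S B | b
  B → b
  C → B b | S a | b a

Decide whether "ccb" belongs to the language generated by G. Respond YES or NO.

Convert to CNF:
  S -> B T2 | S B | T3 C | b | d
  A -> S B | b
  B -> b
  C -> B T0 | S T1 | T0 T1
  T0 -> b
  T1 -> a
  T2 -> d
  T3 -> c

Fill CYK table bottom-up:
  cell(0,0) c: {T3}  orig:{}
  cell(1,1) c: {T3}  orig:{}
  cell(2,2) b: {A,B,S,T0}  orig:{A,B,S}
  cell(0,1) cc: ∅
  cell(1,2) cb: ∅
  cell(0,2) ccb: ∅

S ∉ T[0,2] ⇒ NO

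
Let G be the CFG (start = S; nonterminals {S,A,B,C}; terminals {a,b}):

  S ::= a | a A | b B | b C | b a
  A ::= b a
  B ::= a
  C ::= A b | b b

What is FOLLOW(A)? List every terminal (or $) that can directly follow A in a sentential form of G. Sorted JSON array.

FIRST iteration:
round 1:
  A via A→b a: +{b}
  B via B→a: +{a}
  C via C→A b: +{b}
  S via S→a: +{a}
  S via S→b B: +{b}
  S: {a,b}  A: {b}  B: {a}  C: {b}
round 2: (stable)
  S: {a,b}  A: {b}  B: {a}  C: {b}

FOLLOW iteration:
seed FOLLOW(S) with $
iter 1:
  C→A b: FOLLOW(A) ⊇ FIRST(b) = {b}; new: +{b}
  S→a A: FOLLOW(A) ⊇ FOLLOW(S) ⊇ {$}; new: +{$}
  S→b B: FOLLOW(B) ⊇ FOLLOW(S) ⊇ {$}; new: +{$}
  S→b C: FOLLOW(C) ⊇ FOLLOW(S) ⊇ {$}; new: +{$}
  FOLLOW[S]={$}  FOLLOW[A]={$,b}  FOLLOW[B]={$}  FOLLOW[C]={$}
iter 2: done
  FOLLOW[S]={$}  FOLLOW[A]={$,b}  FOLLOW[B]={$}  FOLLOW[C]={$}

FOLLOW(A) = ["$", "b"]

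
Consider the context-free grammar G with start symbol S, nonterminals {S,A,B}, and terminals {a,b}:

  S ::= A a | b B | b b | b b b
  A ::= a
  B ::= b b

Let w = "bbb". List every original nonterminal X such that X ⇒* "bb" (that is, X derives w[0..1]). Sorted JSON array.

CNF form of G:
  S -> A T1 | T0 B | T0 T0 | T0 X2
  A -> a
  B -> T0 T0
  T0 -> b
  T1 -> a
  X2 -> T0 T0

CYK fill (cells [i..j] with 0 ≤ i ≤ j ≤ 1 only):
  cell(0,0) b: {T0}  orig:{}
  cell(1,1) b: {T0}  orig:{}
  cell(0,1) bb: {B,S,X2}  orig:{B,S}

Original NTs in T[0,1] deriving "bb": ["B", "S"]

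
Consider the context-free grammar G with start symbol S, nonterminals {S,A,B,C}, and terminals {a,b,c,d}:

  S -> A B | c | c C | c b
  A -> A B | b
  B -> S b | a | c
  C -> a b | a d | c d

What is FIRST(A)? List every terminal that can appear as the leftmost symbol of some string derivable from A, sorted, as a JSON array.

FIRST sets, iterate to fixpoint:
iter 1:
  A via A→b: +{b}
  B via B→a: +{a}
  B via B→c: +{c}
  C via C→a b: +{a}
  C via C→c d: +{c}
  S via S→A B: +{b}
  S via S→c: +{c}
  S: {b,c}  A: {b}  B: {a,c}  C: {a,c}
iter 2:
  B via B→S b: +{b}
  S: {b,c}  A: {b}  B: {a,b,c}  C: {a,c}
iter 3: (no change)
  S: {b,c}  A: {b}  B: {a,b,c}  C: {a,c}

FIRST(A) = ["b"]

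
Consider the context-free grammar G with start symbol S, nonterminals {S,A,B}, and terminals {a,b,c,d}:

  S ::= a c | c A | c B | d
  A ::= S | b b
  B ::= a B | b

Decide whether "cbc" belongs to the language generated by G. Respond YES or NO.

CNF form of G:
  S -> T0 T1 | T1 A | T1 B | d
  A -> T0 T1 | T1 A | T1 B | T2 T2 | d
  B -> T0 B | b
  T0 -> a
  T1 -> c
  T2 -> b

Fill CYK table bottom-up:
  T[0,0] 'c' = {T1}  orig:{}
  T[1,1] 'b' = {B,T2}  orig:{B}
  T[2,2] 'c' = {T1}  orig:{}
  T[0,1] 'cb' = {A,S}
  T[1,2] 'bc' = ∅
  T[0,2] 'cbc' = ∅

S ∉ T[0,2] ⇒ NO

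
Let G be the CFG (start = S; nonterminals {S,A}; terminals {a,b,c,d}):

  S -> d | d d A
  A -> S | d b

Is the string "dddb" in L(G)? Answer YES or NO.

Convert to CNF:
  S -> T0 X3 | d
  A -> T0 T1 | T0 X2 | d
  T0 -> d
  T1 -> b
  X2 -> T0 A
  X3 -> T0 A

CYK table (by increasing span):
  [0..0]={A,S,T0}  "d"  orig:{A,S}
  [1..1]={A,S,T0}  "d"  orig:{A,S}
  [2..2]={A,S,T0}  "d"  orig:{A,S}
  [3..3]={T1}  "b"  orig:{}
  [0..1]={X2,X3}  "dd"  orig:{}
  [1..2]={X2,X3}  "dd"  orig:{}
  [2..3]={A}  "db"
  [0..2]={A,S}  "ddd"
  [1..3]={X2,X3}  "ddb"  orig:{}
  [0..3]={A,S}  "dddb"

S ∈ T[0,3] ⇒ YES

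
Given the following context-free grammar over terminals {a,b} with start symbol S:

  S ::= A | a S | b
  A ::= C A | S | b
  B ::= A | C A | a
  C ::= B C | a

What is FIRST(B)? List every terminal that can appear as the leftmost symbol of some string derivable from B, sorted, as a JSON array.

FIRST sets, iterate to fixpoint:
[1]
  A via A→b: +{b}
  B via B→A: +{b}
  B via B→a: +{a}
  C via C→B C: +{a,b}
  S via S→A: +{b}
  S via S→a S: +{a}
  FIRST[S]={a,b}  FIRST[A]={b}  FIRST[B]={a,b}  FIRST[C]={a,b}
[2]
  A via A→C A: +{a}
  FIRST[S]={a,b}  FIRST[A]={a,b}  FIRST[B]={a,b}  FIRST[C]={a,b}
[3] (stable)
  FIRST[S]={a,b}  FIRST[A]={a,b}  FIRST[B]={a,b}  FIRST[C]={a,b}

FIRST(B) = ["a", "b"]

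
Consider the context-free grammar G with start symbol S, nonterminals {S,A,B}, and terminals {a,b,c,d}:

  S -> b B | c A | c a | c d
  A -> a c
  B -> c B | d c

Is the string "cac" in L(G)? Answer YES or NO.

CNF form of G:
  S -> T1 A | T1 T0 | T1 T2 | T3 B
  A -> T0 T1
  B -> T1 B | T2 T1
  T0 -> a
  T1 -> c
  T2 -> d
  T3 -> b

CYK table (by increasing span):
  cell(0,0) c: {T1}  orig:{}
  cell(1,1) a: {T0}  orig:{}
  cell(2,2) c: {T1}  orig:{}
  cell(0,1) ca: {S}
  cell(1,2) ac: {A}
  cell(0,2) cac: {S}

S ∈ T[0,2] ⇒ YES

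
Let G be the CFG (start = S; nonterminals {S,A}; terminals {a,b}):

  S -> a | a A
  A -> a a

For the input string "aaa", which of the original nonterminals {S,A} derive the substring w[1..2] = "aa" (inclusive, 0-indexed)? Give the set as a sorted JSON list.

Convert to CNF:
  S -> T0 A | a
  A -> T0 T0
  T0 -> a

CYK fill (cells [i..j] with 1 ≤ i ≤ j ≤ 2 only):
  T[1,1] 'a' = {S,T0}  orig:{S}
  T[2,2] 'a' = {S,T0}  orig:{S}
  T[1,2] 'aa' = {A}

Original NTs in T[1,2] deriving "aa": ["A"]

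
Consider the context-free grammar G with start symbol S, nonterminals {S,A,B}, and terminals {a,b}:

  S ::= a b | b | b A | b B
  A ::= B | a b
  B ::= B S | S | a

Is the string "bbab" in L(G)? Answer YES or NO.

Convert to CNF:
  S -> T0 T1 | T1 A | T1 B | b
  A -> B S | T0 T1 | T1 A | T1 B | a | b
  B -> B S | T0 T1 | T1 A | T1 B | a | b
  T0 -> a
  T1 -> b

Fill CYK table bottom-up:
  cell(0,0) b: {A,B,S,T1}  orig:{A,B,S}
  cell(1,1) b: {A,B,S,T1}  orig:{A,B,S}
  cell(2,2) a: {A,B,T0}  orig:{A,B}
  cell(3,3) b: {A,B,S,T1}  orig:{A,B,S}
  cell(0,1) bb: {A,B,S}
  cell(1,2) ba: {A,B,S}
  cell(2,3) ab: {A,B,S}
  cell(0,2) bba: {A,B,S}
  cell(1,3) bab: {A,B,S}
  cell(0,3) bbab: {A,B,S}

S ∈ T[0,3] ⇒ YES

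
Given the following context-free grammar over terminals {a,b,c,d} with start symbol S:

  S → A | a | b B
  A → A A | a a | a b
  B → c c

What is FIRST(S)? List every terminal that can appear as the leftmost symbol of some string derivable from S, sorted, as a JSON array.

FIRST iteration:
[1]
  A via A→a a: +{a}
  B via B→c c: +{c}
  S via S→A: +{a}
  S via S→b B: +{b}
  FIRST(S)={a,b}  FIRST(A)={a}  FIRST(B)={c}
[2] (stable)
  FIRST(S)={a,b}  FIRST(A)={a}  FIRST(B)={c}

FIRST(S) = ["a", "b"]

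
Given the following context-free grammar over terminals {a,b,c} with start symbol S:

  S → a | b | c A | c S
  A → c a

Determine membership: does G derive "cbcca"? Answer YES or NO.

Convert to CNF:
  S -> T0 A | T0 S | a | b
  A -> T0 T1
  T0 -> c
  T1 -> a

CYK table (by increasing span):
  cell(0,0) c: {T0}  orig:{}
  cell(1,1) b: {S}
  cell(2,2) c: {T0}  orig:{}
  cell(3,3) c: {T0}  orig:{}
  cell(4,4) a: {S,T1}  orig:{S}
  cell(0,1) cb: {S}
  cell(1,2) bc: ∅
  cell(2,3) cc: ∅
  cell(3,4) ca: {A,S}
  cell(0,2) cbc: ∅
  cell(1,3) bcc: ∅
  cell(2,4) cca: {S}
  cell(0,3) cbcc: ∅
  cell(1,4) bcca: ∅
  cell(0,4) cbcca: ∅

S ∉ T[0,4] ⇒ NO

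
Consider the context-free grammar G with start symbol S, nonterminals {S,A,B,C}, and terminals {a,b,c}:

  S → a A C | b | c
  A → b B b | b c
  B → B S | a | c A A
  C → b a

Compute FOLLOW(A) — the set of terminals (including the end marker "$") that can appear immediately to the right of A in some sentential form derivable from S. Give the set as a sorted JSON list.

Compute FIRST by fixpoint:
[1]
  A via A→b B b: +{b}
  B via B→a: +{a}
  B via B→c A A: +{c}
  C via C→b a: +{b}
  S via S→a A C: +{a}
  S via S→b: +{b}
  S via S→c: +{c}
  FIRST[S]={a,b,c}  FIRST[A]={b}  FIRST[B]={a,c}  FIRST[C]={b}
[2] done
  FIRST[S]={a,b,c}  FIRST[A]={b}  FIRST[B]={a,c}  FIRST[C]={b}

FOLLOW sets:
seed FOLLOW(S) with $
iter 1:
  A→b B b: FOLLOW(B) ⊇ FIRST(b) = {b}; new: +{b}
  B→B S: FOLLOW(B) ⊇ FIRST(S) = {a,b,c}; new: +{a,c}
  B→B S: FOLLOW(S) ⊇ FOLLOW(B) ⊇ {a,b,c}; new: +{a,b,c}
  B→c A A: FOLLOW(A) ⊇ FIRST(A) = {b}; new: +{b}
  B→c A A: FOLLOW(A) ⊇ FOLLOW(B) ⊇ {a,b,c}; new: +{a,c}
  S→a A C: FOLLOW(C) ⊇ FOLLOW(S) ⊇ {$,a,b,c}; new: +{$,a,b,c}
  S: {$,a,b,c}  A: {a,b,c}  B: {a,b,c}  C: {$,a,b,c}
iter 2: done
  S: {$,a,b,c}  A: {a,b,c}  B: {a,b,c}  C: {$,a,b,c}

FOLLOW(A) = ["a", "b", "c"]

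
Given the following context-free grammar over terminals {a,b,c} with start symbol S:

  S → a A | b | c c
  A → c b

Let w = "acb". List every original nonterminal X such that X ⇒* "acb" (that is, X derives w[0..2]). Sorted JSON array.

Convert to CNF:
  S -> T0 T0 | T2 A | b
  A -> T0 T1
  T0 -> c
  T1 -> b
  T2 -> a

CYK fill — only the sub-triangle for w[0..2]:
  cell(0,0) a: {T2}  orig:{}
  cell(1,1) c: {T0}  orig:{}
  cell(2,2) b: {S,T1}  orig:{S}
  cell(0,1) ac: ∅
  cell(1,2) cb: {A}
  cell(0,2) acb: {S}

Original NTs in T[0,2] deriving "acb": ["S"]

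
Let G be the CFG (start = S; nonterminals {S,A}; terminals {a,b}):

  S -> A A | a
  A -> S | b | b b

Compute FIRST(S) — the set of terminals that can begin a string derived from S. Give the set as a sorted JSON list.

Compute FIRST by fixpoint:
iter 1:
  A via A→b: +{b}
  S via S→A A: +{b}
  S via S→a: +{a}
  FIRST(S)={a,b}  FIRST(A)={b}
iter 2:
  A via A→S: +{a}
  FIRST(S)={a,b}  FIRST(A)={a,b}
iter 3: (stable)
  FIRST(S)={a,b}  FIRST(A)={a,b}

FIRST(S) = ["a", "b"]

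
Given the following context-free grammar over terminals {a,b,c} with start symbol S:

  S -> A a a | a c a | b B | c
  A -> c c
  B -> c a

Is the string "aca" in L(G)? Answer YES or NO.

Convert to CNF:
  S -> A X3 | T1 X4 | T2 B | c
  A -> T0 T0
  B -> T0 T1
  T0 -> c
  T1 -> a
  T2 -> b
  X3 -> T1 T1
  X4 -> T0 T1

Fill CYK table bottom-up:
  cell(0,0) a: {T1}  orig:{}
  cell(1,1) c: {S,T0}  orig:{S}
  cell(2,2) a: {T1}  orig:{}
  cell(0,1) ac: ∅
  cell(1,2) ca: {B,X4}  orig:{B}
  cell(0,2) aca: {S}

S ∈ T[0,2] ⇒ YES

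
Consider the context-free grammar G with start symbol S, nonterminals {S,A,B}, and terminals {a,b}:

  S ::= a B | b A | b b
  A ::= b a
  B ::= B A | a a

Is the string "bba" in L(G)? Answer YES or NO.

CNF form of G:
  S -> T0 A | T0 T0 | T1 B
  A -> T0 T1
  B -> B A | T1 T1
  T0 -> b
  T1 -> a

CYK fill:
  [0..0]={T0}  "b"  orig:{}
  [1..1]={T0}  "b"  orig:{}
  [2..2]={T1}  "a"  orig:{}
  [0..1]={S}  "bb"
  [1..2]={A}  "ba"
  [0..2]={S}  "bba"

S ∈ T[0,2] ⇒ YES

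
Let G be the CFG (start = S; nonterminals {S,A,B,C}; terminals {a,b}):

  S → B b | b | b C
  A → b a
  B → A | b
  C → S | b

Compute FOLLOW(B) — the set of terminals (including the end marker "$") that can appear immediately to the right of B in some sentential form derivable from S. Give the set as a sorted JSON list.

Compute FIRST by fixpoint:
pass 1:
  A via A→b a: +{b}
  B via B→A: +{b}
  C via C→b: +{b}
  S via S→B b: +{b}
  S: {b}  A: {b}  B: {b}  C: {b}
pass 2: (stable)
  S: {b}  A: {b}  B: {b}  C: {b}

FOLLOW iteration:
FOLLOW(S) := {$}
round 1:
  S→B b: FOLLOW(B) ⊇ FIRST(b) = {b}; new: +{b}
  S→b C: FOLLOW(C) ⊇ FOLLOW(S) ⊇ {$}; new: +{$}
  S: {$}  A: {}  B: {b}  C: {$}
round 2:
  B→A: FOLLOW(A) ⊇ FOLLOW(B) ⊇ {b}; new: +{b}
  S: {$}  A: {b}  B: {b}  C: {$}
round 3: (no change)
  S: {$}  A: {b}  B: {b}  C: {$}

FOLLOW(B) = ["b"]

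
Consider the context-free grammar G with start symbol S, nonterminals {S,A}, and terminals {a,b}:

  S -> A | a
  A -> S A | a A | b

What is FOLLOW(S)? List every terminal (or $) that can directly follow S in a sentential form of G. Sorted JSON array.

FIRST sets, iterate to fixpoint:
iter 1:
  A via A→a A: +{a}
  A via A→b: +{b}
  S via S→A: +{a,b}
  FIRST(S)={a,b}  FIRST(A)={a,b}
iter 2: — fixpoint
  FIRST(S)={a,b}  FIRST(A)={a,b}

FOLLOW iteration:
FOLLOW(S) := {$}
iter 1:
  A→S A: FOLLOW(S) ⊇ FIRST(A) = {a,b}; new: +{a,b}
  S→A: FOLLOW(A) ⊇ FOLLOW(S) ⊇ {$,a,b}; new: +{$,a,b}
  S: {$,a,b}  A: {$,a,b}
iter 2: — fixpoint
  S: {$,a,b}  A: {$,a,b}

FOLLOW(S) = ["$", "a", "b"]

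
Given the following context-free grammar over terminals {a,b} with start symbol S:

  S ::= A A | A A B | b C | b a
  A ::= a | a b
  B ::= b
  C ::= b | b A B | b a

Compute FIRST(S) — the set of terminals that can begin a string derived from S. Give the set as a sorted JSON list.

FIRST sets, iterate to fixpoint:
round 1:
  A via A→a: +{a}
  B via B→b: +{b}
  C via C→b: +{b}
  S via S→A A: +{a}
  S via S→b C: +{b}
  S: {a,b}  A: {a}  B: {b}  C: {b}
round 2: done
  S: {a,b}  A: {a}  B: {b}  C: {b}

FIRST(S) = ["a", "b"]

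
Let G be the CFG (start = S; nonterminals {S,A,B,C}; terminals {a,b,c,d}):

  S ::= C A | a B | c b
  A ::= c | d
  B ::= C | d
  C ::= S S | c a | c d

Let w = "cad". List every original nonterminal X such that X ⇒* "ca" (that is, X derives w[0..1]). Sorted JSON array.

Convert to CNF:
  S -> C A | T0 T3 | T1 B
  A -> c | d
  B -> S S | T0 T1 | T0 T2 | d
  C -> S S | T0 T1 | T0 T2
  T0 -> c
  T1 -> a
  T2 -> d
  T3 -> b

Fill CYK table bottom-up, restricted to cells inside w[0..1]:
  cell(0,0) c: {A,T0}  orig:{A}
  cell(1,1) a: {T1}  orig:{}
  cell(0,1) ca: {B,C}

Original NTs in T[0,1] deriving "ca": ["B", "C"]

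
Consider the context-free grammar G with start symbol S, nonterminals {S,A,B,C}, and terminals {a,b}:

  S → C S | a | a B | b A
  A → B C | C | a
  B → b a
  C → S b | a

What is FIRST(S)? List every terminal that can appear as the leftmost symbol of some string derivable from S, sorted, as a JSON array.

Compute FIRST by fixpoint:
[1]
  A via A→a: +{a}
  B via B→b a: +{b}
  C via C→a: +{a}
  S via S→C S: +{a}
  S via S→b A: +{b}
  FIRST[S]={a,b}  FIRST[A]={a}  FIRST[B]={b}  FIRST[C]={a}
[2]
  A via A→B C: +{b}
  C via C→S b: +{b}
  FIRST[S]={a,b}  FIRST[A]={a,b}  FIRST[B]={b}  FIRST[C]={a,b}
[3] done
  FIRST[S]={a,b}  FIRST[A]={a,b}  FIRST[B]={b}  FIRST[C]={a,b}

FIRST(S) = ["a", "b"]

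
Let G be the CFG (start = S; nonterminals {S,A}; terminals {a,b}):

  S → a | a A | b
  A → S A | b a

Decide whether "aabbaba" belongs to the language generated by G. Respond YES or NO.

Convert to CNF:
  S -> T1 A | a | b
  A -> S A | T0 T1
  T0 -> b
  T1 -> a

CYK fill:
  T[0,0] 'a' = {S,T1}  orig:{S}
  T[1,1] 'a' = {S,T1}  orig:{S}
  T[2,2] 'b' = {S,T0}  orig:{S}
  T[3,3] 'b' = {S,T0}  orig:{S}
  T[4,4] 'a' = {S,T1}  orig:{S}
  T[5,5] 'b' = {S,T0}  orig:{S}
  T[6,6] 'a' = {S,T1}  orig:{S}
  T[0,1] 'aa' = ∅
  T[1,2] 'ab' = ∅
  T[2,3] 'bb' = ∅
  T[3,4] 'ba' = {A}
  T[4,5] 'ab' = ∅
  T[5,6] 'ba' = {A}
  T[0,2] 'aab' = ∅
  T[1,3] 'abb' = ∅
  T[2,4] 'bba' = {A}
  T[3,5] 'bab' = ∅
  T[4,6] 'aba' = {A,S}
  T[0,3] 'aabb' = ∅
  T[1,4] 'abba' = {A,S}
  T[2,5] 'bbab' = ∅
  T[3,6] 'baba' = {A}
  T[0,4] 'aabba' = {A,S}
  T[1,5] 'abbab' = ∅
  T[2,6] 'bbaba' = {A}
  T[0,5] 'aabbab' = ∅
  T[1,6] 'abbaba' = {A,S}
  T[0,6] 'aabbaba' = {A,S}

S ∈ T[0,6] ⇒ YES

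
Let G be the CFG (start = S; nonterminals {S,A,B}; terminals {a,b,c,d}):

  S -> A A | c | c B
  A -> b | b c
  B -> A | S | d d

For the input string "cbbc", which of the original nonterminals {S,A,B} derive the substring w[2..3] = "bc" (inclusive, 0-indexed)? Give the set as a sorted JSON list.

CNF form of G:
  S -> A A | T1 B | c
  A -> T0 T1 | b
  B -> A A | T0 T1 | T1 B | T2 T2 | b | c
  T0 -> b
  T1 -> c
  T2 -> d

CYK fill (cells [i..j] with 2 ≤ i ≤ j ≤ 3 only):
  cell(2,2) b: {A,B,T0}  orig:{A,B}
  cell(3,3) c: {B,S,T1}  orig:{B,S}
  cell(2,3) bc: {A,B}

Original NTs in T[2,3] deriving "bc": ["A", "B"]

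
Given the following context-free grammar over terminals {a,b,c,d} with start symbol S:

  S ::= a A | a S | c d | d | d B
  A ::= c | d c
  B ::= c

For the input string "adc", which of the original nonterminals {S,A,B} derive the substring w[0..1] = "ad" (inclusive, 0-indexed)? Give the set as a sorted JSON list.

Convert to CNF:
  S -> T0 B | T1 T0 | T2 A | T2 S | d
  A -> T0 T1 | c
  B -> c
  T0 -> d
  T1 -> c
  T2 -> a

CYK fill, restricted to cells inside w[0..1]:
  [0..0]={T2}  "a"  orig:{}
  [1..1]={S,T0}  "d"  orig:{S}
  [0..1]={S}  "ad"

Original NTs in T[0,1] deriving "ad": ["S"]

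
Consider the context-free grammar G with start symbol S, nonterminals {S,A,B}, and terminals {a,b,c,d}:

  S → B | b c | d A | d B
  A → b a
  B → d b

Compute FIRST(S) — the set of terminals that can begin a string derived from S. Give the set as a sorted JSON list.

Compute FIRST by fixpoint:
iter 1:
  A via A→b a: +{b}
  B via B→d b: +{d}
  S via S→B: +{d}
  S via S→b c: +{b}
  FIRST(S)={b,d}  FIRST(A)={b}  FIRST(B)={d}
iter 2: done
  FIRST(S)={b,d}  FIRST(A)={b}  FIRST(B)={d}

FIRST(S) = ["b", "d"]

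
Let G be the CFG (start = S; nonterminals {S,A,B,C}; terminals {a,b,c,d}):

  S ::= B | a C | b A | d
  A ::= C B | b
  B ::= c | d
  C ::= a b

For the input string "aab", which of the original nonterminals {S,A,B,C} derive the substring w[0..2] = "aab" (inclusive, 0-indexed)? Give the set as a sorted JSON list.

Convert to CNF:
  S -> T0 C | T1 A | c | d
  A -> C B | b
  B -> c | d
  C -> T0 T1
  T0 -> a
  T1 -> b

Fill CYK table bottom-up — only the sub-triangle for w[0..2]:
  cell(0,0) a: {T0}  orig:{}
  cell(1,1) a: {T0}  orig:{}
  cell(2,2) b: {A,T1}  orig:{A}
  cell(0,1) aa: ∅
  cell(1,2) ab: {C}
  cell(0,2) aab: {S}

Original NTs in T[0,2] deriving "aab": ["S"]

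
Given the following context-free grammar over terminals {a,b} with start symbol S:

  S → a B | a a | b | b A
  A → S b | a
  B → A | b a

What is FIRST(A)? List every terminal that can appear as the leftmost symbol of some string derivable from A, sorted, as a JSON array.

FIRST iteration:
[1]
  A via A→a: +{a}
  B via B→A: +{a}
  B via B→b a: +{b}
  S via S→a B: +{a}
  S via S→b: +{b}
  S: {a,b}  A: {a}  B: {a,b}
[2]
  A via A→S b: +{b}
  S: {a,b}  A: {a,b}  B: {a,b}
[3] (stable)
  S: {a,b}  A: {a,b}  B: {a,b}

FIRST(A) = ["a", "b"]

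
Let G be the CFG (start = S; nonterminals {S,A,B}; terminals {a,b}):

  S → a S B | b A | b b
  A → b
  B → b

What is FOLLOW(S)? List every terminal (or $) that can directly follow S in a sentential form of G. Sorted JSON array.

FIRST iteration:
pass 1:
  A via A→b: +{b}
  B via B→b: +{b}
  S via S→a S B: +{a}
  S via S→b A: +{b}
  FIRST[S]={a,b}  FIRST[A]={b}  FIRST[B]={b}
pass 2: — fixpoint
  FIRST[S]={a,b}  FIRST[A]={b}  FIRST[B]={b}

FOLLOW iteration:
FOLLOW(S) := {$}
iter 1:
  S→a S B: FOLLOW(S) ⊇ FIRST(B) = {b}; new: +{b}
  S→a S B: FOLLOW(B) ⊇ FOLLOW(S) ⊇ {$,b}; new: +{$,b}
  S→b A: FOLLOW(A) ⊇ FOLLOW(S) ⊇ {$,b}; new: +{$,b}
  S: {$,b}  A: {$,b}  B: {$,b}
iter 2: — fixpoint
  S: {$,b}  A: {$,b}  B: {$,b}

FOLLOW(S) = ["$", "b"]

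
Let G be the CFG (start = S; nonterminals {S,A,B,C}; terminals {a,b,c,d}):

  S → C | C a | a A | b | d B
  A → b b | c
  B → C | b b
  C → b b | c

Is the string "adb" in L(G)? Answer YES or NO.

Convert to CNF:
  S -> C T1 | T0 T0 | T1 A | T2 B | b | c
  A -> T0 T0 | c
  B -> T0 T0 | c
  C -> T0 T0 | c
  T0 -> b
  T1 -> a
  T2 -> d

CYK table (by increasing span):
  T[0,0] 'a' = {T1}  orig:{}
  T[1,1] 'd' = {T2}  orig:{}
  T[2,2] 'b' = {S,T0}  orig:{S}
  T[0,1] 'ad' = ∅
  T[1,2] 'db' = ∅
  T[0,2] 'adb' = ∅

S ∉ T[0,2] ⇒ NO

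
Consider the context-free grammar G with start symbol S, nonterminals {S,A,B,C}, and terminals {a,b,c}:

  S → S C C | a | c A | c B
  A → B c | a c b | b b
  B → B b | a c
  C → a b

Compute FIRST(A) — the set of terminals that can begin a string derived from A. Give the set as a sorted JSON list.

Compute FIRST by fixpoint:
pass 1:
  A via A→a c b: +{a}
  A via A→b b: +{b}
  B via B→a c: +{a}
  C via C→a b: +{a}
  S via S→a: +{a}
  S via S→c A: +{c}
  FIRST[S]={a,c}  FIRST[A]={a,b}  FIRST[B]={a}  FIRST[C]={a}
pass 2: done
  FIRST[S]={a,c}  FIRST[A]={a,b}  FIRST[B]={a}  FIRST[C]={a}

FIRST(A) = ["a", "b"]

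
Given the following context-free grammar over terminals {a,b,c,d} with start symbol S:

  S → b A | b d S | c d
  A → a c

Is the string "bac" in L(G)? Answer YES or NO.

Convert to CNF:
  S -> T1 T3 | T2 A | T2 X4
  A -> T0 T1
  T0 -> a
  T1 -> c
  T2 -> b
  T3 -> d
  X4 -> T3 S

CYK fill:
  cell(0,0) b: {T2}  orig:{}
  cell(1,1) a: {T0}  orig:{}
  cell(2,2) c: {T1}  orig:{}
  cell(0,1) ba: ∅
  cell(1,2) ac: {A}
  cell(0,2) bac: {S}

S ∈ T[0,2] ⇒ YES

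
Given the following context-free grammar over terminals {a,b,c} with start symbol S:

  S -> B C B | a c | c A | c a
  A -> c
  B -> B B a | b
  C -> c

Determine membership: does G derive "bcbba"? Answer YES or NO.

Convert to CNF:
  S -> B X3 | T0 T1 | T1 A | T1 T0
  A -> c
  B -> B X2 | b
  C -> c
  T0 -> a
  T1 -> c
  X2 -> B T0
  X3 -> C B

Fill CYK table bottom-up:
  cell(0,0) b: {B}
  cell(1,1) c: {A,C,T1}  orig:{A,C}
  cell(2,2) b: {B}
  cell(3,3) b: {B}
  cell(4,4) a: {T0}  orig:{}
  cell(0,1) bc: ∅
  cell(1,2) cb: {X3}  orig:{}
  cell(2,3) bb: ∅
  cell(3,4) ba: {X2}  orig:{}
  cell(0,2) bcb: {S}
  cell(1,3) cbb: ∅
  cell(2,4) bba: {B}
  cell(0,3) bcbb: ∅
  cell(1,4) cbba: {X3}  orig:{}
  cell(0,4) bcbba: {S}

S ∈ T[0,4] ⇒ YES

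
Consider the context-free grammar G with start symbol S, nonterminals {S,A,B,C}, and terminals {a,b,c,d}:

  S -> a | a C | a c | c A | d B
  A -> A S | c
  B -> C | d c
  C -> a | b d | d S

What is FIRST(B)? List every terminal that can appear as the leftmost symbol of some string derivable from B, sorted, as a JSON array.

FIRST iteration:
pass 1:
  A via A→c: +{c}
  B via B→d c: +{d}
  C via C→a: +{a}
  C via C→b d: +{b}
  C via C→d S: +{d}
  S via S→a: +{a}
  S via S→c A: +{c}
  S via S→d B: +{d}
  S: {a,c,d}  A: {c}  B: {d}  C: {a,b,d}
pass 2:
  B via B→C: +{a,b}
  S: {a,c,d}  A: {c}  B: {a,b,d}  C: {a,b,d}
pass 3: — fixpoint
  S: {a,c,d}  A: {c}  B: {a,b,d}  C: {a,b,d}

FIRST(B) = ["a", "b", "d"]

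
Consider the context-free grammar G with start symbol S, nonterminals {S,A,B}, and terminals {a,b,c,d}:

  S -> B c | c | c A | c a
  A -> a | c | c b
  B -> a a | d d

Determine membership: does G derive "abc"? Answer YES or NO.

CNF form of G:
  S -> B T0 | T0 A | T0 T2 | c
  A -> T0 T1 | a | c
  B -> T2 T2 | T3 T3
  T0 -> c
  T1 -> b
  T2 -> a
  T3 -> d

Fill CYK table bottom-up:
  [0..0]={A,T2}  "a"  orig:{A}
  [1..1]={T1}  "b"  orig:{}
  [2..2]={A,S,T0}  "c"  orig:{A,S}
  [0..1]=∅  "ab"
  [1..2]=∅  "bc"
  [0..2]=∅  "abc"

S ∉ T[0,2] ⇒ NO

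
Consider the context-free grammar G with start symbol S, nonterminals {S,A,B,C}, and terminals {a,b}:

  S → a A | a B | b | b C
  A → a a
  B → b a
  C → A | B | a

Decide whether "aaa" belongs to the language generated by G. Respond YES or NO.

Convert to CNF:
  S -> T0 A | T0 B | T1 C | b
  A -> T0 T0
  B -> T1 T0
  C -> T0 T0 | T1 T0 | a
  T0 -> a
  T1 -> b

Fill CYK table bottom-up:
  T[0,0] 'a' = {C,T0}  orig:{C}
  T[1,1] 'a' = {C,T0}  orig:{C}
  T[2,2] 'a' = {C,T0}  orig:{C}
  T[0,1] 'aa' = {A,C}
  T[1,2] 'aa' = {A,C}
  T[0,2] 'aaa' = {S}

S ∈ T[0,2] ⇒ YES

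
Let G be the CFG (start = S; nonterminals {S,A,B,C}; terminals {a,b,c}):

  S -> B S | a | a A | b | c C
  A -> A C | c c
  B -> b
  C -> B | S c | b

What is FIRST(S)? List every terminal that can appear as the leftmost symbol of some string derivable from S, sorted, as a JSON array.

FIRST sets, iterate to fixpoint:
pass 1:
  A via A→c c: +{c}
  B via B→b: +{b}
  C via C→B: +{b}
  S via S→B S: +{b}
  S via S→a: +{a}
  S via S→c C: +{c}
  FIRST[S]={a,b,c}  FIRST[A]={c}  FIRST[B]={b}  FIRST[C]={b}
pass 2:
  C via C→S c: +{a,c}
  FIRST[S]={a,b,c}  FIRST[A]={c}  FIRST[B]={b}  FIRST[C]={a,b,c}
pass 3: done
  FIRST[S]={a,b,c}  FIRST[A]={c}  FIRST[B]={b}  FIRST[C]={a,b,c}

FIRST(S) = ["a", "b", "c"]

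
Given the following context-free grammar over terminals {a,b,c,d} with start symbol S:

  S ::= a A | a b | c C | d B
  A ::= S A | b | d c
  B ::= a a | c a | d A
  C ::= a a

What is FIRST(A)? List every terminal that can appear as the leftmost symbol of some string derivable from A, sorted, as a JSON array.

Compute FIRST by fixpoint:
pass 1:
  A via A→b: +{b}
  A via A→d c: +{d}
  B via B→a a: +{a}
  B via B→c a: +{c}
  B via B→d A: +{d}
  C via C→a a: +{a}
  S via S→a A: +{a}
  S via S→c C: +{c}
  S via S→d B: +{d}
  FIRST(S)={a,c,d}  FIRST(A)={b,d}  FIRST(B)={a,c,d}  FIRST(C)={a}
pass 2:
  A via A→S A: +{a,c}
  FIRST(S)={a,c,d}  FIRST(A)={a,b,c,d}  FIRST(B)={a,c,d}  FIRST(C)={a}
pass 3: (no change)
  FIRST(S)={a,c,d}  FIRST(A)={a,b,c,d}  FIRST(B)={a,c,d}  FIRST(C)={a}

FIRST(A) = ["a", "b", "c", "d"]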